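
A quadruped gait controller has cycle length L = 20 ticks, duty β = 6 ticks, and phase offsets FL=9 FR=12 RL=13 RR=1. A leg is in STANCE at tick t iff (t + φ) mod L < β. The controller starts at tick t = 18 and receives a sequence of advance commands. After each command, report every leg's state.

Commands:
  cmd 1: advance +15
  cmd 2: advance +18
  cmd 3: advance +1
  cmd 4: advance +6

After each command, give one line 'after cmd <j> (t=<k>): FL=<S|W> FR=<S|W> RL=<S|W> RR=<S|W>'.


after cmd 1 (t=33): FL=S FR=S RL=W RR=W
after cmd 2 (t=51): FL=S FR=S RL=S RR=W
after cmd 3 (t=52): FL=S FR=S RL=S RR=W
after cmd 4 (t=58): FL=W FR=W RL=W RR=W

start t=18: FL=W FR=W RL=W RR=W
cmd 1: advance +15 → t=33, phase=(2,5,6,14) → FL=S FR=S RL=W RR=W
cmd 2: advance +18 → t=51, phase=(0,3,4,12) → FL=S FR=S RL=S RR=W
cmd 3: advance +1 → t=52, phase=(1,4,5,13) → FL=S FR=S RL=S RR=W
cmd 4: advance +6 → t=58, phase=(7,10,11,19) → FL=W FR=W RL=W RR=W


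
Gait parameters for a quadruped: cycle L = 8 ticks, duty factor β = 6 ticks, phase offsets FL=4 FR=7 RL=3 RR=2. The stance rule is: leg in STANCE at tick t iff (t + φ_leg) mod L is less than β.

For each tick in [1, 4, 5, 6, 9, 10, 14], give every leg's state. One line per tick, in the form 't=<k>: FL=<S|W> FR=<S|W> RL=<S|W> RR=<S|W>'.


t=1: FL=S FR=S RL=S RR=S
t=4: FL=S FR=S RL=W RR=W
t=5: FL=S FR=S RL=S RR=W
t=6: FL=S FR=S RL=S RR=S
t=9: FL=S FR=S RL=S RR=S
t=10: FL=W FR=S RL=S RR=S
t=14: FL=S FR=S RL=S RR=S

t=1: phase=(5,0,4,3) vs β=6 → FL=S FR=S RL=S RR=S
t=4: phase=(0,3,7,6) vs β=6 → FL=S FR=S RL=W RR=W
t=5: phase=(1,4,0,7) vs β=6 → FL=S FR=S RL=S RR=W
t=6: phase=(2,5,1,0) vs β=6 → FL=S FR=S RL=S RR=S
t=9: phase=(5,0,4,3) vs β=6 → FL=S FR=S RL=S RR=S
t=10: phase=(6,1,5,4) vs β=6 → FL=W FR=S RL=S RR=S
t=14: phase=(2,5,1,0) vs β=6 → FL=S FR=S RL=S RR=S


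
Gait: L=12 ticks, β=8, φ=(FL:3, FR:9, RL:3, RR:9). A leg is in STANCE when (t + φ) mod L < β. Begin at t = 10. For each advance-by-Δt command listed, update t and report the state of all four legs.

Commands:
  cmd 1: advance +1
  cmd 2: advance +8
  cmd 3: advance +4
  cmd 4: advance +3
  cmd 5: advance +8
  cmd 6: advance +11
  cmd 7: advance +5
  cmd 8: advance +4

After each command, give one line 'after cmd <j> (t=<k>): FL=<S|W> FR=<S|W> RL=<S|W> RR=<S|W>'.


after cmd 1 (t=11): FL=S FR=W RL=S RR=W
after cmd 2 (t=19): FL=W FR=S RL=W RR=S
after cmd 3 (t=23): FL=S FR=W RL=S RR=W
after cmd 4 (t=26): FL=S FR=W RL=S RR=W
after cmd 5 (t=34): FL=S FR=S RL=S RR=S
after cmd 6 (t=45): FL=S FR=S RL=S RR=S
after cmd 7 (t=50): FL=S FR=W RL=S RR=W
after cmd 8 (t=54): FL=W FR=S RL=W RR=S

start t=10: FL=S FR=S RL=S RR=S
cmd 1: advance +1 → t=11, phase=(2,8,2,8) → FL=S FR=W RL=S RR=W
cmd 2: advance +8 → t=19, phase=(10,4,10,4) → FL=W FR=S RL=W RR=S
cmd 3: advance +4 → t=23, phase=(2,8,2,8) → FL=S FR=W RL=S RR=W
cmd 4: advance +3 → t=26, phase=(5,11,5,11) → FL=S FR=W RL=S RR=W
cmd 5: advance +8 → t=34, phase=(1,7,1,7) → FL=S FR=S RL=S RR=S
cmd 6: advance +11 → t=45, phase=(0,6,0,6) → FL=S FR=S RL=S RR=S
cmd 7: advance +5 → t=50, phase=(5,11,5,11) → FL=S FR=W RL=S RR=W
cmd 8: advance +4 → t=54, phase=(9,3,9,3) → FL=W FR=S RL=W RR=S


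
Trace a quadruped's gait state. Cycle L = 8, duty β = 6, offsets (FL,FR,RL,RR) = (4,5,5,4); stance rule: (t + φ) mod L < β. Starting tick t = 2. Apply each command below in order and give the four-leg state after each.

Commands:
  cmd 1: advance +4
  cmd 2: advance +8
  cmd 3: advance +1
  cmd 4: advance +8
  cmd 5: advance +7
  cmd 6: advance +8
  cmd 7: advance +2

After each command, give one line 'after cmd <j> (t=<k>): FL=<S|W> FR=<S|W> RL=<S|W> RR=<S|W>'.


start t=2: FL=W FR=W RL=W RR=W
cmd 1: advance +4 → t=6, phase=(2,3,3,2) → FL=S FR=S RL=S RR=S
cmd 2: advance +8 → t=14, phase=(2,3,3,2) → FL=S FR=S RL=S RR=S
cmd 3: advance +1 → t=15, phase=(3,4,4,3) → FL=S FR=S RL=S RR=S
cmd 4: advance +8 → t=23, phase=(3,4,4,3) → FL=S FR=S RL=S RR=S
cmd 5: advance +7 → t=30, phase=(2,3,3,2) → FL=S FR=S RL=S RR=S
cmd 6: advance +8 → t=38, phase=(2,3,3,2) → FL=S FR=S RL=S RR=S
cmd 7: advance +2 → t=40, phase=(4,5,5,4) → FL=S FR=S RL=S RR=S

after cmd 1 (t=6): FL=S FR=S RL=S RR=S
after cmd 2 (t=14): FL=S FR=S RL=S RR=S
after cmd 3 (t=15): FL=S FR=S RL=S RR=S
after cmd 4 (t=23): FL=S FR=S RL=S RR=S
after cmd 5 (t=30): FL=S FR=S RL=S RR=S
after cmd 6 (t=38): FL=S FR=S RL=S RR=S
after cmd 7 (t=40): FL=S FR=S RL=S RR=S


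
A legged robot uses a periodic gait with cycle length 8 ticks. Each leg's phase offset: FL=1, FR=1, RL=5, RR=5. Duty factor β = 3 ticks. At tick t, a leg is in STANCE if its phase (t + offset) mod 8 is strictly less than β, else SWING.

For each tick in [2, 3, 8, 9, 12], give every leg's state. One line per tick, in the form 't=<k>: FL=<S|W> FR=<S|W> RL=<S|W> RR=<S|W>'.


t=2: phase=(3,3,7,7) vs β=3 → FL=W FR=W RL=W RR=W
t=3: phase=(4,4,0,0) vs β=3 → FL=W FR=W RL=S RR=S
t=8: phase=(1,1,5,5) vs β=3 → FL=S FR=S RL=W RR=W
t=9: phase=(2,2,6,6) vs β=3 → FL=S FR=S RL=W RR=W
t=12: phase=(5,5,1,1) vs β=3 → FL=W FR=W RL=S RR=S

t=2: FL=W FR=W RL=W RR=W
t=3: FL=W FR=W RL=S RR=S
t=8: FL=S FR=S RL=W RR=W
t=9: FL=S FR=S RL=W RR=W
t=12: FL=W FR=W RL=S RR=S


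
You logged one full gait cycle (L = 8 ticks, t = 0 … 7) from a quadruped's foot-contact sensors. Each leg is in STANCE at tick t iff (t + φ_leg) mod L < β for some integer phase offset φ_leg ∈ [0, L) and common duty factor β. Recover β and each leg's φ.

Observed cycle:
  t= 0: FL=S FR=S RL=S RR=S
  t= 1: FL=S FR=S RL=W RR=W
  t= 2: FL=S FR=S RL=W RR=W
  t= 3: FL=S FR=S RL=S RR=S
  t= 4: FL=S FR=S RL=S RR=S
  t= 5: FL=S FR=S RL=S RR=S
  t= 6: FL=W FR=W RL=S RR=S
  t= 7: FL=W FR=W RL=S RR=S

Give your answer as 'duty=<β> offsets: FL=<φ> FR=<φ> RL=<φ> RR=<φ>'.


duty=6 offsets: FL=0 FR=0 RL=5 RR=5

duty β = stance ticks per leg = 6
FL: stance ticks = 6; W→S at t=0 → φ=0
FR: stance ticks = 6; W→S at t=0 → φ=0
RL: stance ticks = 6; W→S at t=3 → φ=5
RR: stance ticks = 6; W→S at t=3 → φ=5


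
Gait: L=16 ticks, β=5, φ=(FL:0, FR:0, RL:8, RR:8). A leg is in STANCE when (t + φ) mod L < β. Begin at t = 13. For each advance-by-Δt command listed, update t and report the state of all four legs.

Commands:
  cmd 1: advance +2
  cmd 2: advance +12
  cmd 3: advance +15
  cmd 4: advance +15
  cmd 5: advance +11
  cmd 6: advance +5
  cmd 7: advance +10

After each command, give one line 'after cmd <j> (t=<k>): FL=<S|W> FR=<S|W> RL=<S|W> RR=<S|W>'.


start t=13: FL=W FR=W RL=W RR=W
cmd 1: advance +2 → t=15, phase=(15,15,7,7) → FL=W FR=W RL=W RR=W
cmd 2: advance +12 → t=27, phase=(11,11,3,3) → FL=W FR=W RL=S RR=S
cmd 3: advance +15 → t=42, phase=(10,10,2,2) → FL=W FR=W RL=S RR=S
cmd 4: advance +15 → t=57, phase=(9,9,1,1) → FL=W FR=W RL=S RR=S
cmd 5: advance +11 → t=68, phase=(4,4,12,12) → FL=S FR=S RL=W RR=W
cmd 6: advance +5 → t=73, phase=(9,9,1,1) → FL=W FR=W RL=S RR=S
cmd 7: advance +10 → t=83, phase=(3,3,11,11) → FL=S FR=S RL=W RR=W

after cmd 1 (t=15): FL=W FR=W RL=W RR=W
after cmd 2 (t=27): FL=W FR=W RL=S RR=S
after cmd 3 (t=42): FL=W FR=W RL=S RR=S
after cmd 4 (t=57): FL=W FR=W RL=S RR=S
after cmd 5 (t=68): FL=S FR=S RL=W RR=W
after cmd 6 (t=73): FL=W FR=W RL=S RR=S
after cmd 7 (t=83): FL=S FR=S RL=W RR=W


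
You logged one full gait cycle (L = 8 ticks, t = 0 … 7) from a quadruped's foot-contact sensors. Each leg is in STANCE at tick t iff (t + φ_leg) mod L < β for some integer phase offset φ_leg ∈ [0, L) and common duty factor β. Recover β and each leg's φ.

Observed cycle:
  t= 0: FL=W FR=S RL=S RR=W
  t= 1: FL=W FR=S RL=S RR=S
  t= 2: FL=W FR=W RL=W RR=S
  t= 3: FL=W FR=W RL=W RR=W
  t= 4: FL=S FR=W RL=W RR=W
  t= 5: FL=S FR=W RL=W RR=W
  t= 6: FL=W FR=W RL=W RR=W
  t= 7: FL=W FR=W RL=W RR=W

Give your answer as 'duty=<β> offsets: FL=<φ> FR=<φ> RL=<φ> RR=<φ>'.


duty β = stance ticks per leg = 2
FL: stance ticks = 2; W→S at t=4 → φ=4
FR: stance ticks = 2; W→S at t=0 → φ=0
RL: stance ticks = 2; W→S at t=0 → φ=0
RR: stance ticks = 2; W→S at t=1 → φ=7

duty=2 offsets: FL=4 FR=0 RL=0 RR=7


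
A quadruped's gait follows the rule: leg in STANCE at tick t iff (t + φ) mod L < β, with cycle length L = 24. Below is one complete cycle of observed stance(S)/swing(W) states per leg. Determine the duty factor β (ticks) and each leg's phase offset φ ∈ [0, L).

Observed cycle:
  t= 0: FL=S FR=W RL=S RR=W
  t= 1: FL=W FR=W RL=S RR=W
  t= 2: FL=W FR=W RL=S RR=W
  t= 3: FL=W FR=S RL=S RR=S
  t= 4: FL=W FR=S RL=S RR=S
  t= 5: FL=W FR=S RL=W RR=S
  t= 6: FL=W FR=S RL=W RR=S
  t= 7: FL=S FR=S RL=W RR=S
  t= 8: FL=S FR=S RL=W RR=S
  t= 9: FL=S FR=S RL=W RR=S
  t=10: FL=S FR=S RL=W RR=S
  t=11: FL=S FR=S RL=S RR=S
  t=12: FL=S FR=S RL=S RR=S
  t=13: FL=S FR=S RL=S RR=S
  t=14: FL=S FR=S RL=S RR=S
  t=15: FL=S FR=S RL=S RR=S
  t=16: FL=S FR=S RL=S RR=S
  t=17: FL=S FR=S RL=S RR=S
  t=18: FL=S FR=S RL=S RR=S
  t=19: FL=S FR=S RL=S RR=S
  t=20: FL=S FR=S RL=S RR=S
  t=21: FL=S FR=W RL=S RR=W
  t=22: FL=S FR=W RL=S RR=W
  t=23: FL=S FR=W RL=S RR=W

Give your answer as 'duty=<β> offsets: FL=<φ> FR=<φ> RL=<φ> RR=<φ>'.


duty β = stance ticks per leg = 18
FL: stance ticks = 18; W→S at t=7 → φ=17
FR: stance ticks = 18; W→S at t=3 → φ=21
RL: stance ticks = 18; W→S at t=11 → φ=13
RR: stance ticks = 18; W→S at t=3 → φ=21

duty=18 offsets: FL=17 FR=21 RL=13 RR=21


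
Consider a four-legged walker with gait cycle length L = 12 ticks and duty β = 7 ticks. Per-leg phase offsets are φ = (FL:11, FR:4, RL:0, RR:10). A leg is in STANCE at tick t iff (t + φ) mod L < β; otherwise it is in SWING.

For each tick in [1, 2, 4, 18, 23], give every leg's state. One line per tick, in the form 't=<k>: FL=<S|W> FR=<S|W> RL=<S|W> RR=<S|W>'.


t=1: phase=(0,5,1,11) vs β=7 → FL=S FR=S RL=S RR=W
t=2: phase=(1,6,2,0) vs β=7 → FL=S FR=S RL=S RR=S
t=4: phase=(3,8,4,2) vs β=7 → FL=S FR=W RL=S RR=S
t=18: phase=(5,10,6,4) vs β=7 → FL=S FR=W RL=S RR=S
t=23: phase=(10,3,11,9) vs β=7 → FL=W FR=S RL=W RR=W

t=1: FL=S FR=S RL=S RR=W
t=2: FL=S FR=S RL=S RR=S
t=4: FL=S FR=W RL=S RR=S
t=18: FL=S FR=W RL=S RR=S
t=23: FL=W FR=S RL=W RR=W


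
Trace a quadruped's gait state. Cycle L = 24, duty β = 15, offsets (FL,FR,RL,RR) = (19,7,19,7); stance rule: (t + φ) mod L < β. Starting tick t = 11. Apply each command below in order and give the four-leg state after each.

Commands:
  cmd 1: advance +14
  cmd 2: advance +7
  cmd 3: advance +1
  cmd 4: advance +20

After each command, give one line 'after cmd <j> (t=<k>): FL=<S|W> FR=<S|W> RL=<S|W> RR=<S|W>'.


start t=11: FL=S FR=W RL=S RR=W
cmd 1: advance +14 → t=25, phase=(20,8,20,8) → FL=W FR=S RL=W RR=S
cmd 2: advance +7 → t=32, phase=(3,15,3,15) → FL=S FR=W RL=S RR=W
cmd 3: advance +1 → t=33, phase=(4,16,4,16) → FL=S FR=W RL=S RR=W
cmd 4: advance +20 → t=53, phase=(0,12,0,12) → FL=S FR=S RL=S RR=S

after cmd 1 (t=25): FL=W FR=S RL=W RR=S
after cmd 2 (t=32): FL=S FR=W RL=S RR=W
after cmd 3 (t=33): FL=S FR=W RL=S RR=W
after cmd 4 (t=53): FL=S FR=S RL=S RR=S


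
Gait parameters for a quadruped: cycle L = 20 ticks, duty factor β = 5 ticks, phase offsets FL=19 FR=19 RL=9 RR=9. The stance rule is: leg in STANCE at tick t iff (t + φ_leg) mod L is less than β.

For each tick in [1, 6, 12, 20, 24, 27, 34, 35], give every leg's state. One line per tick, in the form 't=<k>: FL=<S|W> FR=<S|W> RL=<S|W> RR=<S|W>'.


t=1: phase=(0,0,10,10) vs β=5 → FL=S FR=S RL=W RR=W
t=6: phase=(5,5,15,15) vs β=5 → FL=W FR=W RL=W RR=W
t=12: phase=(11,11,1,1) vs β=5 → FL=W FR=W RL=S RR=S
t=20: phase=(19,19,9,9) vs β=5 → FL=W FR=W RL=W RR=W
t=24: phase=(3,3,13,13) vs β=5 → FL=S FR=S RL=W RR=W
t=27: phase=(6,6,16,16) vs β=5 → FL=W FR=W RL=W RR=W
t=34: phase=(13,13,3,3) vs β=5 → FL=W FR=W RL=S RR=S
t=35: phase=(14,14,4,4) vs β=5 → FL=W FR=W RL=S RR=S

t=1: FL=S FR=S RL=W RR=W
t=6: FL=W FR=W RL=W RR=W
t=12: FL=W FR=W RL=S RR=S
t=20: FL=W FR=W RL=W RR=W
t=24: FL=S FR=S RL=W RR=W
t=27: FL=W FR=W RL=W RR=W
t=34: FL=W FR=W RL=S RR=S
t=35: FL=W FR=W RL=S RR=S


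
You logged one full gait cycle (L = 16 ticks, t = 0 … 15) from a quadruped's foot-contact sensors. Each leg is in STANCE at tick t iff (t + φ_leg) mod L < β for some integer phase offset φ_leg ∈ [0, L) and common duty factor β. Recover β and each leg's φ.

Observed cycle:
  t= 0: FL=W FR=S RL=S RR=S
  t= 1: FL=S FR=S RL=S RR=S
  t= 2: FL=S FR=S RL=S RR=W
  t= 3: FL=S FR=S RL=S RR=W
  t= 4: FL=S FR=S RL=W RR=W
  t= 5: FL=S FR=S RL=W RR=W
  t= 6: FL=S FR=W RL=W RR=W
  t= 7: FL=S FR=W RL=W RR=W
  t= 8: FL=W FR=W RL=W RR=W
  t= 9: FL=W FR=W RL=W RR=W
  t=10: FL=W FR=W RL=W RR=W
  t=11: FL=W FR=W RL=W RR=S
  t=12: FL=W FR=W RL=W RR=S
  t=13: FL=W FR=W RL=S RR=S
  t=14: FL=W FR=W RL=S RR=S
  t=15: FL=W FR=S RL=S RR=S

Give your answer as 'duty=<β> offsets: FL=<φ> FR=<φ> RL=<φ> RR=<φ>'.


duty=7 offsets: FL=15 FR=1 RL=3 RR=5

duty β = stance ticks per leg = 7
FL: stance ticks = 7; W→S at t=1 → φ=15
FR: stance ticks = 7; W→S at t=15 → φ=1
RL: stance ticks = 7; W→S at t=13 → φ=3
RR: stance ticks = 7; W→S at t=11 → φ=5


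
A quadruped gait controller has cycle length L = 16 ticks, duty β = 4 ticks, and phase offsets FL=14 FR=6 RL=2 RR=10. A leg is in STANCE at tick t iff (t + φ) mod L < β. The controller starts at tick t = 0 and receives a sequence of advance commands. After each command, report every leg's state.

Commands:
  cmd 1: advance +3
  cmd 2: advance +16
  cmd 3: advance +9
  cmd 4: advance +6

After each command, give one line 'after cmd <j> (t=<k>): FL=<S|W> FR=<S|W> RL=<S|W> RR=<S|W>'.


after cmd 1 (t=3): FL=S FR=W RL=W RR=W
after cmd 2 (t=19): FL=S FR=W RL=W RR=W
after cmd 3 (t=28): FL=W FR=S RL=W RR=W
after cmd 4 (t=34): FL=S FR=W RL=W RR=W

start t=0: FL=W FR=W RL=S RR=W
cmd 1: advance +3 → t=3, phase=(1,9,5,13) → FL=S FR=W RL=W RR=W
cmd 2: advance +16 → t=19, phase=(1,9,5,13) → FL=S FR=W RL=W RR=W
cmd 3: advance +9 → t=28, phase=(10,2,14,6) → FL=W FR=S RL=W RR=W
cmd 4: advance +6 → t=34, phase=(0,8,4,12) → FL=S FR=W RL=W RR=W


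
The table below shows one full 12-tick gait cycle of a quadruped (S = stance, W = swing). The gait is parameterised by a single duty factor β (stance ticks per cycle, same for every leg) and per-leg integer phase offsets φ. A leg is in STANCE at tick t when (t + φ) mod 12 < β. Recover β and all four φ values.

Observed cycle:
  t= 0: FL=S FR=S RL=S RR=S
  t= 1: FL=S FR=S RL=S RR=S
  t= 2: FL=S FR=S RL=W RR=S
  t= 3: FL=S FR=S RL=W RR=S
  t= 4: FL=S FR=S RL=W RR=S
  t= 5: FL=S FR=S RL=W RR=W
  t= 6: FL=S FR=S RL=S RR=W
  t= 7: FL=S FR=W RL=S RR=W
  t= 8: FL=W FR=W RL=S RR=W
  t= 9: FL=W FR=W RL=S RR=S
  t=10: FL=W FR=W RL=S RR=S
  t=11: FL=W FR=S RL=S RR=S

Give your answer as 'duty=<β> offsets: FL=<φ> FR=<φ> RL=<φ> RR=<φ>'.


duty β = stance ticks per leg = 8
FL: stance ticks = 8; W→S at t=0 → φ=0
FR: stance ticks = 8; W→S at t=11 → φ=1
RL: stance ticks = 8; W→S at t=6 → φ=6
RR: stance ticks = 8; W→S at t=9 → φ=3

duty=8 offsets: FL=0 FR=1 RL=6 RR=3


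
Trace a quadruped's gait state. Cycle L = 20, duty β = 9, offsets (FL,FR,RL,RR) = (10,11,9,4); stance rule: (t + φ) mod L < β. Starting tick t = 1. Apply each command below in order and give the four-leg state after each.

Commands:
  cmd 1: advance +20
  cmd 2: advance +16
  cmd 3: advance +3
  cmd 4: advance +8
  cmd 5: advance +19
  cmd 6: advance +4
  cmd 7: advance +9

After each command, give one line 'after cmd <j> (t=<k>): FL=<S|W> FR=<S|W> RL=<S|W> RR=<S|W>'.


after cmd 1 (t=21): FL=W FR=W RL=W RR=S
after cmd 2 (t=37): FL=S FR=S RL=S RR=S
after cmd 3 (t=40): FL=W FR=W RL=W RR=S
after cmd 4 (t=48): FL=W FR=W RL=W RR=W
after cmd 5 (t=67): FL=W FR=W RL=W RR=W
after cmd 6 (t=71): FL=S FR=S RL=S RR=W
after cmd 7 (t=80): FL=W FR=W RL=W RR=S

start t=1: FL=W FR=W RL=W RR=S
cmd 1: advance +20 → t=21, phase=(11,12,10,5) → FL=W FR=W RL=W RR=S
cmd 2: advance +16 → t=37, phase=(7,8,6,1) → FL=S FR=S RL=S RR=S
cmd 3: advance +3 → t=40, phase=(10,11,9,4) → FL=W FR=W RL=W RR=S
cmd 4: advance +8 → t=48, phase=(18,19,17,12) → FL=W FR=W RL=W RR=W
cmd 5: advance +19 → t=67, phase=(17,18,16,11) → FL=W FR=W RL=W RR=W
cmd 6: advance +4 → t=71, phase=(1,2,0,15) → FL=S FR=S RL=S RR=W
cmd 7: advance +9 → t=80, phase=(10,11,9,4) → FL=W FR=W RL=W RR=S


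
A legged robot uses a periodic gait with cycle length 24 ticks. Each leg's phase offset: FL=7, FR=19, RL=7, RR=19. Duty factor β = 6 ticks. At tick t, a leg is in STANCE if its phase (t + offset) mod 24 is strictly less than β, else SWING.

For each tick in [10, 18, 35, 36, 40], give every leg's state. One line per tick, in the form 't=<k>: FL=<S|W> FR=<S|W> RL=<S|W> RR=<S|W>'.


t=10: phase=(17,5,17,5) vs β=6 → FL=W FR=S RL=W RR=S
t=18: phase=(1,13,1,13) vs β=6 → FL=S FR=W RL=S RR=W
t=35: phase=(18,6,18,6) vs β=6 → FL=W FR=W RL=W RR=W
t=36: phase=(19,7,19,7) vs β=6 → FL=W FR=W RL=W RR=W
t=40: phase=(23,11,23,11) vs β=6 → FL=W FR=W RL=W RR=W

t=10: FL=W FR=S RL=W RR=S
t=18: FL=S FR=W RL=S RR=W
t=35: FL=W FR=W RL=W RR=W
t=36: FL=W FR=W RL=W RR=W
t=40: FL=W FR=W RL=W RR=W


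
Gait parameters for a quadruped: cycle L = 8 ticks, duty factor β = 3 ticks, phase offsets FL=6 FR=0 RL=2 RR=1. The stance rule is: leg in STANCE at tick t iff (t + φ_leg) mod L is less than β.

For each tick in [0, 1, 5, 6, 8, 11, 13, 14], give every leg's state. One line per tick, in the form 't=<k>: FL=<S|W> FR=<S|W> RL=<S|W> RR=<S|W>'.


t=0: phase=(6,0,2,1) vs β=3 → FL=W FR=S RL=S RR=S
t=1: phase=(7,1,3,2) vs β=3 → FL=W FR=S RL=W RR=S
t=5: phase=(3,5,7,6) vs β=3 → FL=W FR=W RL=W RR=W
t=6: phase=(4,6,0,7) vs β=3 → FL=W FR=W RL=S RR=W
t=8: phase=(6,0,2,1) vs β=3 → FL=W FR=S RL=S RR=S
t=11: phase=(1,3,5,4) vs β=3 → FL=S FR=W RL=W RR=W
t=13: phase=(3,5,7,6) vs β=3 → FL=W FR=W RL=W RR=W
t=14: phase=(4,6,0,7) vs β=3 → FL=W FR=W RL=S RR=W

t=0: FL=W FR=S RL=S RR=S
t=1: FL=W FR=S RL=W RR=S
t=5: FL=W FR=W RL=W RR=W
t=6: FL=W FR=W RL=S RR=W
t=8: FL=W FR=S RL=S RR=S
t=11: FL=S FR=W RL=W RR=W
t=13: FL=W FR=W RL=W RR=W
t=14: FL=W FR=W RL=S RR=W


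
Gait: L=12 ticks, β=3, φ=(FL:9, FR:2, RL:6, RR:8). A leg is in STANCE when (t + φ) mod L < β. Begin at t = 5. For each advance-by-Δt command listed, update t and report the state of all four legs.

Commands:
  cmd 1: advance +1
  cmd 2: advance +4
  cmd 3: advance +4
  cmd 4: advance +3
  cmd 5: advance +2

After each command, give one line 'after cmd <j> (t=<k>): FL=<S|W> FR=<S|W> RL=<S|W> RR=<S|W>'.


after cmd 1 (t=6): FL=W FR=W RL=S RR=S
after cmd 2 (t=10): FL=W FR=S RL=W RR=W
after cmd 3 (t=14): FL=W FR=W RL=W RR=W
after cmd 4 (t=17): FL=S FR=W RL=W RR=S
after cmd 5 (t=19): FL=W FR=W RL=S RR=W

start t=5: FL=S FR=W RL=W RR=S
cmd 1: advance +1 → t=6, phase=(3,8,0,2) → FL=W FR=W RL=S RR=S
cmd 2: advance +4 → t=10, phase=(7,0,4,6) → FL=W FR=S RL=W RR=W
cmd 3: advance +4 → t=14, phase=(11,4,8,10) → FL=W FR=W RL=W RR=W
cmd 4: advance +3 → t=17, phase=(2,7,11,1) → FL=S FR=W RL=W RR=S
cmd 5: advance +2 → t=19, phase=(4,9,1,3) → FL=W FR=W RL=S RR=W


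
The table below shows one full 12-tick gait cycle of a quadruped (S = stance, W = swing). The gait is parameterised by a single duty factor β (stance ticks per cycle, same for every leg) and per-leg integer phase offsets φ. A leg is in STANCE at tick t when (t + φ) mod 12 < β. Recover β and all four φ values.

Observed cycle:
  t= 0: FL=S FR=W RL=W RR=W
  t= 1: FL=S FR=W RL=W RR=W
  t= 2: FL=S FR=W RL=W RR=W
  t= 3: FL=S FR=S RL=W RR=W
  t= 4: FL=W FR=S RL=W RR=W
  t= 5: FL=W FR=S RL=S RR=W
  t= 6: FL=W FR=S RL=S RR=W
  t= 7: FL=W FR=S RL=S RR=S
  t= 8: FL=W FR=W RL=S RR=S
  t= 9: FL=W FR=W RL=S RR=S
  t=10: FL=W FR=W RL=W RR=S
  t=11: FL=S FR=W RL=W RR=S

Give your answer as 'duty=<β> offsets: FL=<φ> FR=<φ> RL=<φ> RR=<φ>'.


duty β = stance ticks per leg = 5
FL: stance ticks = 5; W→S at t=11 → φ=1
FR: stance ticks = 5; W→S at t=3 → φ=9
RL: stance ticks = 5; W→S at t=5 → φ=7
RR: stance ticks = 5; W→S at t=7 → φ=5

duty=5 offsets: FL=1 FR=9 RL=7 RR=5


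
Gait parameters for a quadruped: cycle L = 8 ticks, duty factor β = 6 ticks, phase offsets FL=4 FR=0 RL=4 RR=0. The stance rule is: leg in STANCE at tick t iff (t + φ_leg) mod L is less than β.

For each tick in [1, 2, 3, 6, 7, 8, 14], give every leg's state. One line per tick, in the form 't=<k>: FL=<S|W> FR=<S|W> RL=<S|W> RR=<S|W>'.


t=1: phase=(5,1,5,1) vs β=6 → FL=S FR=S RL=S RR=S
t=2: phase=(6,2,6,2) vs β=6 → FL=W FR=S RL=W RR=S
t=3: phase=(7,3,7,3) vs β=6 → FL=W FR=S RL=W RR=S
t=6: phase=(2,6,2,6) vs β=6 → FL=S FR=W RL=S RR=W
t=7: phase=(3,7,3,7) vs β=6 → FL=S FR=W RL=S RR=W
t=8: phase=(4,0,4,0) vs β=6 → FL=S FR=S RL=S RR=S
t=14: phase=(2,6,2,6) vs β=6 → FL=S FR=W RL=S RR=W

t=1: FL=S FR=S RL=S RR=S
t=2: FL=W FR=S RL=W RR=S
t=3: FL=W FR=S RL=W RR=S
t=6: FL=S FR=W RL=S RR=W
t=7: FL=S FR=W RL=S RR=W
t=8: FL=S FR=S RL=S RR=S
t=14: FL=S FR=W RL=S RR=W


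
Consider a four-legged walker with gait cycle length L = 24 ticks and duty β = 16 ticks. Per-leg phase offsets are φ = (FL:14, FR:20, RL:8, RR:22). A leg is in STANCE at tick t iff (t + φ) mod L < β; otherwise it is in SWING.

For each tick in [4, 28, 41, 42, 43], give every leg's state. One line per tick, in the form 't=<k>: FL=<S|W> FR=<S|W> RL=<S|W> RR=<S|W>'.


t=4: phase=(18,0,12,2) vs β=16 → FL=W FR=S RL=S RR=S
t=28: phase=(18,0,12,2) vs β=16 → FL=W FR=S RL=S RR=S
t=41: phase=(7,13,1,15) vs β=16 → FL=S FR=S RL=S RR=S
t=42: phase=(8,14,2,16) vs β=16 → FL=S FR=S RL=S RR=W
t=43: phase=(9,15,3,17) vs β=16 → FL=S FR=S RL=S RR=W

t=4: FL=W FR=S RL=S RR=S
t=28: FL=W FR=S RL=S RR=S
t=41: FL=S FR=S RL=S RR=S
t=42: FL=S FR=S RL=S RR=W
t=43: FL=S FR=S RL=S RR=W


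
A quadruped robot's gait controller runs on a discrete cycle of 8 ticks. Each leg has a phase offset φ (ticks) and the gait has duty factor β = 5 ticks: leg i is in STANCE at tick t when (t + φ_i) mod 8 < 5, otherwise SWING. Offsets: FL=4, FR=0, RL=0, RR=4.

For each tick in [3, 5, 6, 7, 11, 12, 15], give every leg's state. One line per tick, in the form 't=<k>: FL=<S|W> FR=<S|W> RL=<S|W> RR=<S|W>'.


t=3: FL=W FR=S RL=S RR=W
t=5: FL=S FR=W RL=W RR=S
t=6: FL=S FR=W RL=W RR=S
t=7: FL=S FR=W RL=W RR=S
t=11: FL=W FR=S RL=S RR=W
t=12: FL=S FR=S RL=S RR=S
t=15: FL=S FR=W RL=W RR=S

t=3: phase=(7,3,3,7) vs β=5 → FL=W FR=S RL=S RR=W
t=5: phase=(1,5,5,1) vs β=5 → FL=S FR=W RL=W RR=S
t=6: phase=(2,6,6,2) vs β=5 → FL=S FR=W RL=W RR=S
t=7: phase=(3,7,7,3) vs β=5 → FL=S FR=W RL=W RR=S
t=11: phase=(7,3,3,7) vs β=5 → FL=W FR=S RL=S RR=W
t=12: phase=(0,4,4,0) vs β=5 → FL=S FR=S RL=S RR=S
t=15: phase=(3,7,7,3) vs β=5 → FL=S FR=W RL=W RR=S


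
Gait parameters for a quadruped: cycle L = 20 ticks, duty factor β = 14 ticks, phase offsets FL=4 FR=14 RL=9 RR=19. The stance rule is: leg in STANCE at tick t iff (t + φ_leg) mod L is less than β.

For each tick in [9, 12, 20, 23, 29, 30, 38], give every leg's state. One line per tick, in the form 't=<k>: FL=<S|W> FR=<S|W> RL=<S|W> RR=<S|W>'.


t=9: phase=(13,3,18,8) vs β=14 → FL=S FR=S RL=W RR=S
t=12: phase=(16,6,1,11) vs β=14 → FL=W FR=S RL=S RR=S
t=20: phase=(4,14,9,19) vs β=14 → FL=S FR=W RL=S RR=W
t=23: phase=(7,17,12,2) vs β=14 → FL=S FR=W RL=S RR=S
t=29: phase=(13,3,18,8) vs β=14 → FL=S FR=S RL=W RR=S
t=30: phase=(14,4,19,9) vs β=14 → FL=W FR=S RL=W RR=S
t=38: phase=(2,12,7,17) vs β=14 → FL=S FR=S RL=S RR=W

t=9: FL=S FR=S RL=W RR=S
t=12: FL=W FR=S RL=S RR=S
t=20: FL=S FR=W RL=S RR=W
t=23: FL=S FR=W RL=S RR=S
t=29: FL=S FR=S RL=W RR=S
t=30: FL=W FR=S RL=W RR=S
t=38: FL=S FR=S RL=S RR=W


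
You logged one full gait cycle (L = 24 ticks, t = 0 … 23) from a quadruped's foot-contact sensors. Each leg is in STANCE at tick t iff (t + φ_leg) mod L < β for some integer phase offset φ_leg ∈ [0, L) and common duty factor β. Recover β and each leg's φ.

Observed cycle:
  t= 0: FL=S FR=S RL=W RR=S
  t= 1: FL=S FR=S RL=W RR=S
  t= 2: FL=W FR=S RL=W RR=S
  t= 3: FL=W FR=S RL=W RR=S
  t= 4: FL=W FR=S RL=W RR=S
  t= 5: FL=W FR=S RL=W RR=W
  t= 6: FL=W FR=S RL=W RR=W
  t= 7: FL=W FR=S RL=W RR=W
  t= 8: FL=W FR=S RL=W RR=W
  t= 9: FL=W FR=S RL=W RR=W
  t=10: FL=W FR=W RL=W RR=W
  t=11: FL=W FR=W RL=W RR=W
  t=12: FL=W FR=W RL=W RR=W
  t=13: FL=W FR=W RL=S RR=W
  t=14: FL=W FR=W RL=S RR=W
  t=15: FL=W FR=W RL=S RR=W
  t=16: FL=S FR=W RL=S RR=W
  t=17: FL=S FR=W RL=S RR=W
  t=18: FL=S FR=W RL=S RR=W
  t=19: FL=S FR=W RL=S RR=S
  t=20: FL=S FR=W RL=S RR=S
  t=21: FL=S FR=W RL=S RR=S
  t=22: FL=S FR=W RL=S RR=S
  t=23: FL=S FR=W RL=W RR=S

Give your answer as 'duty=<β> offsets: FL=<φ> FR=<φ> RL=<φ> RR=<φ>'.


duty β = stance ticks per leg = 10
FL: stance ticks = 10; W→S at t=16 → φ=8
FR: stance ticks = 10; W→S at t=0 → φ=0
RL: stance ticks = 10; W→S at t=13 → φ=11
RR: stance ticks = 10; W→S at t=19 → φ=5

duty=10 offsets: FL=8 FR=0 RL=11 RR=5


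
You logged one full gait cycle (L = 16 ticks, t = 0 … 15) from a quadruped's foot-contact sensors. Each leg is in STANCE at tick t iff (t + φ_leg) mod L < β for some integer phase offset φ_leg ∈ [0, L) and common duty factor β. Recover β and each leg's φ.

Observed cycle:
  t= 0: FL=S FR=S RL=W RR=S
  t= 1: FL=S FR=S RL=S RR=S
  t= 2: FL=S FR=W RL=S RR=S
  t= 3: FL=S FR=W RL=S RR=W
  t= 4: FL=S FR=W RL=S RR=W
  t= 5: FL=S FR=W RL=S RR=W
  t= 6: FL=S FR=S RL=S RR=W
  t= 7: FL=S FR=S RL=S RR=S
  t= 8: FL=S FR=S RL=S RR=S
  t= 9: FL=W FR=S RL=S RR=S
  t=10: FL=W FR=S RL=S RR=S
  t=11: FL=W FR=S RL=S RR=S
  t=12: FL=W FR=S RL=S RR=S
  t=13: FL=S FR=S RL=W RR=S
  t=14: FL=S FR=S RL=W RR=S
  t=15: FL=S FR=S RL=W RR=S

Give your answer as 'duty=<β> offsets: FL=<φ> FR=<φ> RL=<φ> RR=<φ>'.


duty β = stance ticks per leg = 12
FL: stance ticks = 12; W→S at t=13 → φ=3
FR: stance ticks = 12; W→S at t=6 → φ=10
RL: stance ticks = 12; W→S at t=1 → φ=15
RR: stance ticks = 12; W→S at t=7 → φ=9

duty=12 offsets: FL=3 FR=10 RL=15 RR=9


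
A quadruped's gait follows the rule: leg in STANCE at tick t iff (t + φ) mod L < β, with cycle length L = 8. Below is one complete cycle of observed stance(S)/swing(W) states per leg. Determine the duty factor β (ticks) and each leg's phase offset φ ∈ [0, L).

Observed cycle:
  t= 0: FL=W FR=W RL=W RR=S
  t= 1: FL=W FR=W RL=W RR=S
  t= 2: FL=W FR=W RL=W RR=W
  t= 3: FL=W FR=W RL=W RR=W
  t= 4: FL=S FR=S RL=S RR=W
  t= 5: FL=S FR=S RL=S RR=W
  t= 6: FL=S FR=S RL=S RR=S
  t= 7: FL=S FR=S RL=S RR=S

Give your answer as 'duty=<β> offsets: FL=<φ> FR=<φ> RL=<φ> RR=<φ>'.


duty=4 offsets: FL=4 FR=4 RL=4 RR=2

duty β = stance ticks per leg = 4
FL: stance ticks = 4; W→S at t=4 → φ=4
FR: stance ticks = 4; W→S at t=4 → φ=4
RL: stance ticks = 4; W→S at t=4 → φ=4
RR: stance ticks = 4; W→S at t=6 → φ=2


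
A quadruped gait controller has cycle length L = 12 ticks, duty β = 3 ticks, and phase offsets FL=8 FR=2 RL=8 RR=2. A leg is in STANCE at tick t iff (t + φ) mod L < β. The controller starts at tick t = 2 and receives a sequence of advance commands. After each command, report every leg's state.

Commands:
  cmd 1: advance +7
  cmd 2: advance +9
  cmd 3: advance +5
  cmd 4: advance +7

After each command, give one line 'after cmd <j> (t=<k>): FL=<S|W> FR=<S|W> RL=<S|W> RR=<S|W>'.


start t=2: FL=W FR=W RL=W RR=W
cmd 1: advance +7 → t=9, phase=(5,11,5,11) → FL=W FR=W RL=W RR=W
cmd 2: advance +9 → t=18, phase=(2,8,2,8) → FL=S FR=W RL=S RR=W
cmd 3: advance +5 → t=23, phase=(7,1,7,1) → FL=W FR=S RL=W RR=S
cmd 4: advance +7 → t=30, phase=(2,8,2,8) → FL=S FR=W RL=S RR=W

after cmd 1 (t=9): FL=W FR=W RL=W RR=W
after cmd 2 (t=18): FL=S FR=W RL=S RR=W
after cmd 3 (t=23): FL=W FR=S RL=W RR=S
after cmd 4 (t=30): FL=S FR=W RL=S RR=W


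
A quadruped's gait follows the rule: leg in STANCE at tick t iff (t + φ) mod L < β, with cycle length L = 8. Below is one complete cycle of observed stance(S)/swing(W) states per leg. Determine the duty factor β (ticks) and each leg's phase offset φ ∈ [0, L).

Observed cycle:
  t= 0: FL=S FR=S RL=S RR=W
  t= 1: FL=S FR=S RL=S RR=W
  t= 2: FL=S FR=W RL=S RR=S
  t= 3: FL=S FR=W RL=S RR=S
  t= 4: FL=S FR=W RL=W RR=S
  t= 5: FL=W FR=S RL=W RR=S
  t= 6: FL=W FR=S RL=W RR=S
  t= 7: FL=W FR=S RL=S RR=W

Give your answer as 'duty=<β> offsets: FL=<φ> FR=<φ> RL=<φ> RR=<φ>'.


duty=5 offsets: FL=0 FR=3 RL=1 RR=6

duty β = stance ticks per leg = 5
FL: stance ticks = 5; W→S at t=0 → φ=0
FR: stance ticks = 5; W→S at t=5 → φ=3
RL: stance ticks = 5; W→S at t=7 → φ=1
RR: stance ticks = 5; W→S at t=2 → φ=6


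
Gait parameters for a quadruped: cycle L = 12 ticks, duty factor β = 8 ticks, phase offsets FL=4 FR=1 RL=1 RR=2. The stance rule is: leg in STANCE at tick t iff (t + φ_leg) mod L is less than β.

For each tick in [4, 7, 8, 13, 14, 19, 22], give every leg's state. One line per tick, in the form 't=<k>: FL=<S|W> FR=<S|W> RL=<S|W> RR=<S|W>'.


t=4: FL=W FR=S RL=S RR=S
t=7: FL=W FR=W RL=W RR=W
t=8: FL=S FR=W RL=W RR=W
t=13: FL=S FR=S RL=S RR=S
t=14: FL=S FR=S RL=S RR=S
t=19: FL=W FR=W RL=W RR=W
t=22: FL=S FR=W RL=W RR=S

t=4: phase=(8,5,5,6) vs β=8 → FL=W FR=S RL=S RR=S
t=7: phase=(11,8,8,9) vs β=8 → FL=W FR=W RL=W RR=W
t=8: phase=(0,9,9,10) vs β=8 → FL=S FR=W RL=W RR=W
t=13: phase=(5,2,2,3) vs β=8 → FL=S FR=S RL=S RR=S
t=14: phase=(6,3,3,4) vs β=8 → FL=S FR=S RL=S RR=S
t=19: phase=(11,8,8,9) vs β=8 → FL=W FR=W RL=W RR=W
t=22: phase=(2,11,11,0) vs β=8 → FL=S FR=W RL=W RR=S


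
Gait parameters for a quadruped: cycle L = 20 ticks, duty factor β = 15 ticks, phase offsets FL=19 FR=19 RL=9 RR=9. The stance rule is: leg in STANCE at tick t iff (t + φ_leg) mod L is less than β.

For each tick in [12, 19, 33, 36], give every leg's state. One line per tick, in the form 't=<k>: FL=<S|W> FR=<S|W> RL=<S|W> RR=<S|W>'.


t=12: FL=S FR=S RL=S RR=S
t=19: FL=W FR=W RL=S RR=S
t=33: FL=S FR=S RL=S RR=S
t=36: FL=W FR=W RL=S RR=S

t=12: phase=(11,11,1,1) vs β=15 → FL=S FR=S RL=S RR=S
t=19: phase=(18,18,8,8) vs β=15 → FL=W FR=W RL=S RR=S
t=33: phase=(12,12,2,2) vs β=15 → FL=S FR=S RL=S RR=S
t=36: phase=(15,15,5,5) vs β=15 → FL=W FR=W RL=S RR=S


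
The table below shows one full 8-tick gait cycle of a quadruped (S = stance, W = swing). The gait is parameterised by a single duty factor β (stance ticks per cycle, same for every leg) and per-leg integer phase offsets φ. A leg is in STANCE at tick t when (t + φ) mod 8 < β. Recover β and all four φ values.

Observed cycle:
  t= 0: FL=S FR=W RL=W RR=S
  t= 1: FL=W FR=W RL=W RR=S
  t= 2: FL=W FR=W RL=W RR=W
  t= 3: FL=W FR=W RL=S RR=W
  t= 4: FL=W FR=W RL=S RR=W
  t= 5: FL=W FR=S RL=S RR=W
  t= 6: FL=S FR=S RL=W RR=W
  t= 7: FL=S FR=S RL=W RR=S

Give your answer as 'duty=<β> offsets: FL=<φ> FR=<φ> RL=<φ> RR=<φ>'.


duty β = stance ticks per leg = 3
FL: stance ticks = 3; W→S at t=6 → φ=2
FR: stance ticks = 3; W→S at t=5 → φ=3
RL: stance ticks = 3; W→S at t=3 → φ=5
RR: stance ticks = 3; W→S at t=7 → φ=1

duty=3 offsets: FL=2 FR=3 RL=5 RR=1


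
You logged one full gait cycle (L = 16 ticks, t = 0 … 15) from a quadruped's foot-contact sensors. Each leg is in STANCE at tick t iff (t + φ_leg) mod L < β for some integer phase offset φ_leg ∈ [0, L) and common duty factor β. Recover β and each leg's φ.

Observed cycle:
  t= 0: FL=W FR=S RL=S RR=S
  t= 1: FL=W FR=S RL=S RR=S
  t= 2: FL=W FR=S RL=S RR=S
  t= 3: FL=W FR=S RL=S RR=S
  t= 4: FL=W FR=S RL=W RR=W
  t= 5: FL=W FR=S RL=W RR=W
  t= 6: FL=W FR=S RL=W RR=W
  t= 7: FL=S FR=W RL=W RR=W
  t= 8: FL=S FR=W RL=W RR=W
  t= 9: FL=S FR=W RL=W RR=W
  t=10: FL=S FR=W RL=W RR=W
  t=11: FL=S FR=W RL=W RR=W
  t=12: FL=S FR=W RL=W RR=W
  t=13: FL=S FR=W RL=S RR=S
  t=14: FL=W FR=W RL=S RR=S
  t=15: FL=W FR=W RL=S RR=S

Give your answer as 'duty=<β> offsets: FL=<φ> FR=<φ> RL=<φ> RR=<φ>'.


duty β = stance ticks per leg = 7
FL: stance ticks = 7; W→S at t=7 → φ=9
FR: stance ticks = 7; W→S at t=0 → φ=0
RL: stance ticks = 7; W→S at t=13 → φ=3
RR: stance ticks = 7; W→S at t=13 → φ=3

duty=7 offsets: FL=9 FR=0 RL=3 RR=3


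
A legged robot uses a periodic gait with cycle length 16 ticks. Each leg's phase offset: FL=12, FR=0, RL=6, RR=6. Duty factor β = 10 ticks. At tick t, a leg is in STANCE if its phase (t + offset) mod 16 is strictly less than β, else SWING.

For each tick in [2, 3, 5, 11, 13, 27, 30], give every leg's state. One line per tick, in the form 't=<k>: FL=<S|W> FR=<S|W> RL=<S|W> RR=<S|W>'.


t=2: phase=(14,2,8,8) vs β=10 → FL=W FR=S RL=S RR=S
t=3: phase=(15,3,9,9) vs β=10 → FL=W FR=S RL=S RR=S
t=5: phase=(1,5,11,11) vs β=10 → FL=S FR=S RL=W RR=W
t=11: phase=(7,11,1,1) vs β=10 → FL=S FR=W RL=S RR=S
t=13: phase=(9,13,3,3) vs β=10 → FL=S FR=W RL=S RR=S
t=27: phase=(7,11,1,1) vs β=10 → FL=S FR=W RL=S RR=S
t=30: phase=(10,14,4,4) vs β=10 → FL=W FR=W RL=S RR=S

t=2: FL=W FR=S RL=S RR=S
t=3: FL=W FR=S RL=S RR=S
t=5: FL=S FR=S RL=W RR=W
t=11: FL=S FR=W RL=S RR=S
t=13: FL=S FR=W RL=S RR=S
t=27: FL=S FR=W RL=S RR=S
t=30: FL=W FR=W RL=S RR=S


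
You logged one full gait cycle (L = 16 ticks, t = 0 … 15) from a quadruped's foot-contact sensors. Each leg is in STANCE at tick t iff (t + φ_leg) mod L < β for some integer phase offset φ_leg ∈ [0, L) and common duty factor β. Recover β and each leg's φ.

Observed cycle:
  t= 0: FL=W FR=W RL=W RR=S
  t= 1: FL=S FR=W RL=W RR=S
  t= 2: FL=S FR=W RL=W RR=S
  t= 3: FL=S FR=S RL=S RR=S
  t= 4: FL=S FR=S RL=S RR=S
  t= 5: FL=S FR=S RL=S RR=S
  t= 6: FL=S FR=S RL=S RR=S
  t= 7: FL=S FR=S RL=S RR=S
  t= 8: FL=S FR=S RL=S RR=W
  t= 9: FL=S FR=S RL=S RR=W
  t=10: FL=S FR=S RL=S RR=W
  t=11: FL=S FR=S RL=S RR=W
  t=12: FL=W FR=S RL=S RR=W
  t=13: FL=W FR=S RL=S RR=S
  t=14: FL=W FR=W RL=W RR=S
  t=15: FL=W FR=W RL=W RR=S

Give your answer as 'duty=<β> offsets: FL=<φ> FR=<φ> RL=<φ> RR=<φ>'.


duty=11 offsets: FL=15 FR=13 RL=13 RR=3

duty β = stance ticks per leg = 11
FL: stance ticks = 11; W→S at t=1 → φ=15
FR: stance ticks = 11; W→S at t=3 → φ=13
RL: stance ticks = 11; W→S at t=3 → φ=13
RR: stance ticks = 11; W→S at t=13 → φ=3


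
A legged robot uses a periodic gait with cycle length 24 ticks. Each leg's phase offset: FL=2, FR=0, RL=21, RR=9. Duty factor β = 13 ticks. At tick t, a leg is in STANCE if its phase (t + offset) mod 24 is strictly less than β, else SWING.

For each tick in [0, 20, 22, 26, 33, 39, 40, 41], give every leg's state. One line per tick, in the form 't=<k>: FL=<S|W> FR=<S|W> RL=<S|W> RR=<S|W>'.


t=0: phase=(2,0,21,9) vs β=13 → FL=S FR=S RL=W RR=S
t=20: phase=(22,20,17,5) vs β=13 → FL=W FR=W RL=W RR=S
t=22: phase=(0,22,19,7) vs β=13 → FL=S FR=W RL=W RR=S
t=26: phase=(4,2,23,11) vs β=13 → FL=S FR=S RL=W RR=S
t=33: phase=(11,9,6,18) vs β=13 → FL=S FR=S RL=S RR=W
t=39: phase=(17,15,12,0) vs β=13 → FL=W FR=W RL=S RR=S
t=40: phase=(18,16,13,1) vs β=13 → FL=W FR=W RL=W RR=S
t=41: phase=(19,17,14,2) vs β=13 → FL=W FR=W RL=W RR=S

t=0: FL=S FR=S RL=W RR=S
t=20: FL=W FR=W RL=W RR=S
t=22: FL=S FR=W RL=W RR=S
t=26: FL=S FR=S RL=W RR=S
t=33: FL=S FR=S RL=S RR=W
t=39: FL=W FR=W RL=S RR=S
t=40: FL=W FR=W RL=W RR=S
t=41: FL=W FR=W RL=W RR=S


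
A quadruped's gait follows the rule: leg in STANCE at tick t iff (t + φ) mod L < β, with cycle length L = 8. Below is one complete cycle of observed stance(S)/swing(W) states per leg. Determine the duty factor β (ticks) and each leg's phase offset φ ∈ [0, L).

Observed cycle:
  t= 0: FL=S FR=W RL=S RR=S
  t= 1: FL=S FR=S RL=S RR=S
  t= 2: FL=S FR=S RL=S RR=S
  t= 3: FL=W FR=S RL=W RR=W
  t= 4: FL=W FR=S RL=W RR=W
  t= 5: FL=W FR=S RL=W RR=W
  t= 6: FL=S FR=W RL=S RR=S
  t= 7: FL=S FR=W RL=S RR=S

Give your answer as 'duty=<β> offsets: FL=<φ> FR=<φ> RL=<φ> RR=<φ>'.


duty=5 offsets: FL=2 FR=7 RL=2 RR=2

duty β = stance ticks per leg = 5
FL: stance ticks = 5; W→S at t=6 → φ=2
FR: stance ticks = 5; W→S at t=1 → φ=7
RL: stance ticks = 5; W→S at t=6 → φ=2
RR: stance ticks = 5; W→S at t=6 → φ=2


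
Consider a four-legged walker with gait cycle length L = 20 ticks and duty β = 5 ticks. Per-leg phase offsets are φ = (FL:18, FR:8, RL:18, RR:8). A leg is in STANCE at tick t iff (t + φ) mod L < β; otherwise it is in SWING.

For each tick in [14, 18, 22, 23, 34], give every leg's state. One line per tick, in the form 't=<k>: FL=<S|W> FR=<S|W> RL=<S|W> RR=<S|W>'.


t=14: phase=(12,2,12,2) vs β=5 → FL=W FR=S RL=W RR=S
t=18: phase=(16,6,16,6) vs β=5 → FL=W FR=W RL=W RR=W
t=22: phase=(0,10,0,10) vs β=5 → FL=S FR=W RL=S RR=W
t=23: phase=(1,11,1,11) vs β=5 → FL=S FR=W RL=S RR=W
t=34: phase=(12,2,12,2) vs β=5 → FL=W FR=S RL=W RR=S

t=14: FL=W FR=S RL=W RR=S
t=18: FL=W FR=W RL=W RR=W
t=22: FL=S FR=W RL=S RR=W
t=23: FL=S FR=W RL=S RR=W
t=34: FL=W FR=S RL=W RR=S


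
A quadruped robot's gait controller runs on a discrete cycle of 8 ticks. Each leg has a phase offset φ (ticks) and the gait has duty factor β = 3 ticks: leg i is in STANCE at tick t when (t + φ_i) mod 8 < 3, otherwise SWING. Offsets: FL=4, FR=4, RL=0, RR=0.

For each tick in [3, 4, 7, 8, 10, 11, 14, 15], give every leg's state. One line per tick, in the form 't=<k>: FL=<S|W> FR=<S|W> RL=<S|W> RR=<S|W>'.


t=3: FL=W FR=W RL=W RR=W
t=4: FL=S FR=S RL=W RR=W
t=7: FL=W FR=W RL=W RR=W
t=8: FL=W FR=W RL=S RR=S
t=10: FL=W FR=W RL=S RR=S
t=11: FL=W FR=W RL=W RR=W
t=14: FL=S FR=S RL=W RR=W
t=15: FL=W FR=W RL=W RR=W

t=3: phase=(7,7,3,3) vs β=3 → FL=W FR=W RL=W RR=W
t=4: phase=(0,0,4,4) vs β=3 → FL=S FR=S RL=W RR=W
t=7: phase=(3,3,7,7) vs β=3 → FL=W FR=W RL=W RR=W
t=8: phase=(4,4,0,0) vs β=3 → FL=W FR=W RL=S RR=S
t=10: phase=(6,6,2,2) vs β=3 → FL=W FR=W RL=S RR=S
t=11: phase=(7,7,3,3) vs β=3 → FL=W FR=W RL=W RR=W
t=14: phase=(2,2,6,6) vs β=3 → FL=S FR=S RL=W RR=W
t=15: phase=(3,3,7,7) vs β=3 → FL=W FR=W RL=W RR=W


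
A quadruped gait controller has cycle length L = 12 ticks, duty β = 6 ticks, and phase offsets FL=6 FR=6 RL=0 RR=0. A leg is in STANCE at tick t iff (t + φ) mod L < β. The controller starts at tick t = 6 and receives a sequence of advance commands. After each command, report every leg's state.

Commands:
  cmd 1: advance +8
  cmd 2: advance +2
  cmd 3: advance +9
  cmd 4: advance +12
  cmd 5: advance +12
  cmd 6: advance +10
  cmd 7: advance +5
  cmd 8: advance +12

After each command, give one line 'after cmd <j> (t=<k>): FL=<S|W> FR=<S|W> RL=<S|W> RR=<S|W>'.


start t=6: FL=S FR=S RL=W RR=W
cmd 1: advance +8 → t=14, phase=(8,8,2,2) → FL=W FR=W RL=S RR=S
cmd 2: advance +2 → t=16, phase=(10,10,4,4) → FL=W FR=W RL=S RR=S
cmd 3: advance +9 → t=25, phase=(7,7,1,1) → FL=W FR=W RL=S RR=S
cmd 4: advance +12 → t=37, phase=(7,7,1,1) → FL=W FR=W RL=S RR=S
cmd 5: advance +12 → t=49, phase=(7,7,1,1) → FL=W FR=W RL=S RR=S
cmd 6: advance +10 → t=59, phase=(5,5,11,11) → FL=S FR=S RL=W RR=W
cmd 7: advance +5 → t=64, phase=(10,10,4,4) → FL=W FR=W RL=S RR=S
cmd 8: advance +12 → t=76, phase=(10,10,4,4) → FL=W FR=W RL=S RR=S

after cmd 1 (t=14): FL=W FR=W RL=S RR=S
after cmd 2 (t=16): FL=W FR=W RL=S RR=S
after cmd 3 (t=25): FL=W FR=W RL=S RR=S
after cmd 4 (t=37): FL=W FR=W RL=S RR=S
after cmd 5 (t=49): FL=W FR=W RL=S RR=S
after cmd 6 (t=59): FL=S FR=S RL=W RR=W
after cmd 7 (t=64): FL=W FR=W RL=S RR=S
after cmd 8 (t=76): FL=W FR=W RL=S RR=S


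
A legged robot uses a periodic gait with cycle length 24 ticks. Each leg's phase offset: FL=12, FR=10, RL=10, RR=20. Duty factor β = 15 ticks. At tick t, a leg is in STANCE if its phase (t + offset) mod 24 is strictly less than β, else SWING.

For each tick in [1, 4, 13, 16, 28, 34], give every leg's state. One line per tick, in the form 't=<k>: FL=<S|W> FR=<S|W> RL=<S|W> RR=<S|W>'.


t=1: FL=S FR=S RL=S RR=W
t=4: FL=W FR=S RL=S RR=S
t=13: FL=S FR=W RL=W RR=S
t=16: FL=S FR=S RL=S RR=S
t=28: FL=W FR=S RL=S RR=S
t=34: FL=W FR=W RL=W RR=S

t=1: phase=(13,11,11,21) vs β=15 → FL=S FR=S RL=S RR=W
t=4: phase=(16,14,14,0) vs β=15 → FL=W FR=S RL=S RR=S
t=13: phase=(1,23,23,9) vs β=15 → FL=S FR=W RL=W RR=S
t=16: phase=(4,2,2,12) vs β=15 → FL=S FR=S RL=S RR=S
t=28: phase=(16,14,14,0) vs β=15 → FL=W FR=S RL=S RR=S
t=34: phase=(22,20,20,6) vs β=15 → FL=W FR=W RL=W RR=S
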